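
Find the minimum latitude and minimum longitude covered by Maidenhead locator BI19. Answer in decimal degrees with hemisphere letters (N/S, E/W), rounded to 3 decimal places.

Field B=1, I=8: +1·20° lon, +8·10° lat → SW at lon -160°, lat -10°.
Square 1, 9: +1·2° lon, +9·1° lat → SW at lon -158°, lat -1°.
latitude 1.000° S, longitude 158.000° W.

1.000° S, 158.000° W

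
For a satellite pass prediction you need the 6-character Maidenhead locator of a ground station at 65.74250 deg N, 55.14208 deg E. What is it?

LP75nr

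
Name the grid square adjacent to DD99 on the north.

DE90

Latitude square 9; +1 → 10, wraps to 0, carry into field.
Latitude field D = 3; +1 → 4 = E.
The longitude characters are unchanged.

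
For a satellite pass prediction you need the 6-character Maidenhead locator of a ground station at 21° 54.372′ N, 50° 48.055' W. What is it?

GL41ov

Offset from 180°W / 90°S: lon 129.1991°, lat 111.9062°.
Field: lon ⌊129.1991/20⌋ = 6 → G; lat ⌊111.9062/10⌋ = 11 → L.
Square: lon ⌊9.1991/2⌋ = 4; lat ⌊1.9062/1⌋ = 1.
Subsquare: lon ⌊1.1991/0.0833333⌋ = 14 → o; lat ⌊0.9062/0.0416667⌋ = 21 → v.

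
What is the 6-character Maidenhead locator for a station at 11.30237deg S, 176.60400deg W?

Shift to the Maidenhead origin (180°W, 90°S): lon 3.3960, lat 78.6976.
Field: 3.3960/20 → 0 → A, 78.6976/10 → 7 → H; chars AH.
Square: 3.3960/2 → 1, 8.6976/1 → 8; chars 18.
Subsquare: 1.3960/0.0833333 → 16 → q, 0.6976/0.0416667 → 16 → q; chars qq.

AH18qq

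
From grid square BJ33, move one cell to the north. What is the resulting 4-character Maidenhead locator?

BJ34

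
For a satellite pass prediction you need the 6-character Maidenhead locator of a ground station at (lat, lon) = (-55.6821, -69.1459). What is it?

FD54kh

Offset from 180°W / 90°S: lon 110.8541°, lat 34.3179°.
Field (20°×10°, letters A–R): lon ⌊110.8541/20⌋ = 5 → F; lat ⌊34.3179/10⌋ = 3 → D.
Square (2°×1°, digits 0–9): lon ⌊10.8541/2⌋ = 5; lat ⌊4.3179/1⌋ = 4.
Subsquare (5′×2.5′, letters a–x): lon ⌊0.8541/0.0833333⌋ = 10 → k; lat ⌊0.3179/0.0416667⌋ = 7 → h.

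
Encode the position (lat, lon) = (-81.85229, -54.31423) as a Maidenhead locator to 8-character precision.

Add 180° to longitude and 90° to latitude: 125.68577, 8.14771.
Field: 125.68577/20 → 6 → G, 8.14771/10 → 0 → A; chars GA.
Square: 5.68577/2 → 2, 8.14771/1 → 8; chars 28.
Subsquare: 1.68577/0.0833333 → 20 → u, 0.14771/0.0416667 → 3 → d; chars ud.
Extended square: 0.01910/0.00833333 → 2, 0.02271/0.00416667 → 5; chars 25.

GA28ud25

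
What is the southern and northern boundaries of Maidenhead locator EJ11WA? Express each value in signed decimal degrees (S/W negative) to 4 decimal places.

1.0000, 1.0417

Field E=4, J=9: +4·20° lon, +9·10° lat → SW at lon -100°, lat 0°.
Square 1, 1: +1·2° lon, +1·1° lat → SW at lon -98°, lat 1°.
Subsquare w=22, a=0: +22·0.0833333° lon, +0·0.0416667° lat → SW at lon -96.1667°, lat 1°.
Cell spans 0.0833333° lon × 0.0416667° lat.
south 1.0000, north 1.0417.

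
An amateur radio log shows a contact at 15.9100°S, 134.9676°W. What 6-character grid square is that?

CH24mc

Shift to the Maidenhead origin (180°W, 90°S): lon 45.0324, lat 74.0900.
Field: 45.0324/20 → 2 → C, 74.0900/10 → 7 → H; chars CH.
Square: 5.0324/2 → 2, 4.0900/1 → 4; chars 24.
Subsquare: 1.0324/0.0833333 → 12 → m, 0.0900/0.0416667 → 2 → c; chars mc.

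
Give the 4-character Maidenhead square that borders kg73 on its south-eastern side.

KG82

Longitude square 7; +1 → 8.
Latitude square 3; −1 → 2.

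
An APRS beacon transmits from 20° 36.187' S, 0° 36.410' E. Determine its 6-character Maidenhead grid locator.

Add 180° to longitude and 90° to latitude: 180.6068, 69.3969.
Field: 180.6068/20 → 9 → J, 69.3969/10 → 6 → G; chars JG.
Square: 0.6068/2 → 0, 9.3969/1 → 9; chars 09.
Subsquare: 0.6068/0.0833333 → 7 → h, 0.3969/0.0416667 → 9 → j; chars hj.

JG09hj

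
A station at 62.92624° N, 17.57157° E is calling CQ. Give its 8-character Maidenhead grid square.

Offset from 180°W / 90°S: lon 197.57157°, lat 152.92624°.
Field (20°×10°, letters A–R): lon ⌊197.57157/20⌋ = 9 → J; lat ⌊152.92624/10⌋ = 15 → P.
Square (2°×1°, digits 0–9): lon ⌊17.57157/2⌋ = 8; lat ⌊2.92624/1⌋ = 2.
Subsquare (5′×2.5′, letters a–x): lon ⌊1.57157/0.0833333⌋ = 18 → s; lat ⌊0.92624/0.0416667⌋ = 22 → w.
Extended square (30″×15″, digits 0–9): lon ⌊0.07157/0.00833333⌋ = 8; lat ⌊0.00957/0.00416667⌋ = 2.

JP82sw82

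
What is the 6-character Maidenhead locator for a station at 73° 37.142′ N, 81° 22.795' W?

Offset from 180°W / 90°S: lon 98.6201°, lat 163.6190°.
Field: lon ⌊98.6201/20⌋ = 4 → E; lat ⌊163.6190/10⌋ = 16 → Q.
Square: lon ⌊18.6201/2⌋ = 9; lat ⌊3.6190/1⌋ = 3.
Subsquare: lon ⌊0.6201/0.0833333⌋ = 7 → h; lat ⌊0.6190/0.0416667⌋ = 14 → o.

EQ93ho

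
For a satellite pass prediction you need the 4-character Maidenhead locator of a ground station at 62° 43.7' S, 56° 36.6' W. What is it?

GC17

Offset from 180°W / 90°S: lon 123.39°, lat 27.27°.
Field: 123.39/20 → 6 → G, 27.27/10 → 2 → C; chars GC.
Square: 3.39/2 → 1, 7.27/1 → 7; chars 17.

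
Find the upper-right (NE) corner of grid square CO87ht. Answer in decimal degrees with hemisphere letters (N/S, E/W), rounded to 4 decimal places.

57.8333° N, 123.3333° W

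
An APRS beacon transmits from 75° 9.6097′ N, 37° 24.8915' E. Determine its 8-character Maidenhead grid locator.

Offset from 180°W / 90°S: lon 217.41486°, lat 165.16016°.
Field: 217.41486/20 → 10 → K, 165.16016/10 → 16 → Q; chars KQ.
Square: 17.41486/2 → 8, 5.16016/1 → 5; chars 85.
Subsquare: 1.41486/0.0833333 → 16 → q, 0.16016/0.0416667 → 3 → d; chars qd.
Extended square: 0.08153/0.00833333 → 9, 0.03516/0.00416667 → 8; chars 98.

KQ85qd98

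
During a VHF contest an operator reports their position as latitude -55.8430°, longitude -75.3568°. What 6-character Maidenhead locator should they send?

FD24hd

Add 180° to longitude and 90° to latitude: 104.6432, 34.1570.
Field: lon ⌊104.6432/20⌋ = 5 → F; lat ⌊34.1570/10⌋ = 3 → D.
Square: lon ⌊4.6432/2⌋ = 2; lat ⌊4.1570/1⌋ = 4.
Subsquare: lon ⌊0.6432/0.0833333⌋ = 7 → h; lat ⌊0.1570/0.0416667⌋ = 3 → d.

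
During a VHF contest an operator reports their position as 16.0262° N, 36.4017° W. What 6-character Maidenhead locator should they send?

Shift to the Maidenhead origin (180°W, 90°S): lon 143.5983, lat 106.0262.
Field (20°×10°, letters A–R): 143.5983/20 → 7 → H, 106.0262/10 → 10 → K; chars HK.
Square (2°×1°, digits 0–9): 3.5983/2 → 1, 6.0262/1 → 6; chars 16.
Subsquare (5′×2.5′, letters a–x): 1.5983/0.0833333 → 19 → t, 0.0262/0.0416667 → 0 → a; chars ta.

HK16ta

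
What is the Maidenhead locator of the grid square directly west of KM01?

JM91

Longitude square 0; −1 → -1, wraps to 9, carry into field.
Longitude field K = 10; −1 → 9 = J.
The latitude characters are unchanged.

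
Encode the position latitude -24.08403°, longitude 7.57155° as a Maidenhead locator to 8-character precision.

JG35sv89

Offset from 180°W / 90°S: lon 187.57155°, lat 65.91597°.
Field: 187.57155/20 → 9 → J, 65.91597/10 → 6 → G; chars JG.
Square: 7.57155/2 → 3, 5.91597/1 → 5; chars 35.
Subsquare: 1.57155/0.0833333 → 18 → s, 0.91597/0.0416667 → 21 → v; chars sv.
Extended square: 0.07155/0.00833333 → 8, 0.04097/0.00416667 → 9; chars 89.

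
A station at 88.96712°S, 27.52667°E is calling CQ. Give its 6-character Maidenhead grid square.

Add 180° to longitude and 90° to latitude: 207.5267, 1.0329.
Field: 207.5267/20 → 10 → K, 1.0329/10 → 0 → A; chars KA.
Square: 7.5267/2 → 3, 1.0329/1 → 1; chars 31.
Subsquare: 1.5267/0.0833333 → 18 → s, 0.0329/0.0416667 → 0 → a; chars sa.

KA31sa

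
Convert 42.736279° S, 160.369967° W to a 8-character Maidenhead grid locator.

Offset from 180°W / 90°S: lon 19.63003°, lat 47.26372°.
Field (20°×10°, letters A–R): 19.63003/20 → 0 → A, 47.26372/10 → 4 → E; chars AE.
Square (2°×1°, digits 0–9): 19.63003/2 → 9, 7.26372/1 → 7; chars 97.
Subsquare (5′×2.5′, letters a–x): 1.63003/0.0833333 → 19 → t, 0.26372/0.0416667 → 6 → g; chars tg.
Extended square (30″×15″, digits 0–9): 0.04670/0.00833333 → 5, 0.01372/0.00416667 → 3; chars 53.

AE97tg53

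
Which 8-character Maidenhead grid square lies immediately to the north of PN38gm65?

PN38gm66

Latitude extended square 5; +1 → 6.
The longitude characters are unchanged.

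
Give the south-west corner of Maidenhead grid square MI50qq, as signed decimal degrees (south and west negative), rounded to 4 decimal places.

-9.3333, 71.3333

Field M=12, I=8: +12·20° lon, +8·10° lat → SW at lon 60°, lat -10°.
Square 5, 0: +5·2° lon, +0·1° lat → SW at lon 70°, lat -10°.
Subsquare q=16, q=16: +16·0.0833333° lon, +16·0.0416667° lat → SW at lon 71.3333°, lat -9.33333°.
latitude -9.3333, longitude 71.3333.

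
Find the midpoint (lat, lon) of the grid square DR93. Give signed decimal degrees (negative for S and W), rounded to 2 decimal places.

83.50, -101.00

Field D=3, R=17: +3·20° lon, +17·10° lat → SW at lon -120°, lat 80°.
Square 9, 3: +9·2° lon, +3·1° lat → SW at lon -102°, lat 83°.
Cell spans 2° lon × 1° lat. Centre is SW corner plus half of each.
latitude 83.50, longitude -101.00.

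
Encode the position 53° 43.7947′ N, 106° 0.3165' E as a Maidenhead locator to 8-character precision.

OO33ar05

Shift to the Maidenhead origin (180°W, 90°S): lon 286.00527, lat 143.72991.
Field (20°×10°, letters A–R): lon ⌊286.00527/20⌋ = 14 → O; lat ⌊143.72991/10⌋ = 14 → O.
Square (2°×1°, digits 0–9): lon ⌊6.00527/2⌋ = 3; lat ⌊3.72991/1⌋ = 3.
Subsquare (5′×2.5′, letters a–x): lon ⌊0.00527/0.0833333⌋ = 0 → a; lat ⌊0.72991/0.0416667⌋ = 17 → r.
Extended square (30″×15″, digits 0–9): lon ⌊0.00527/0.00833333⌋ = 0; lat ⌊0.02158/0.00416667⌋ = 5.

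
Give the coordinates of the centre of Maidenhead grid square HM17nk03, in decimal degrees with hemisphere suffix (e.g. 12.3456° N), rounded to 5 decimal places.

Field H=7, M=12: +7·20° lon, +12·10° lat → SW at lon -40°, lat 30°.
Square 1, 7: +1·2° lon, +7·1° lat → SW at lon -38°, lat 37°.
Subsquare n=13, k=10: +13·0.0833333° lon, +10·0.0416667° lat → SW at lon -36.9167°, lat 37.4167°.
Extended square 0, 3: +0·0.00833333° lon, +3·0.00416667° lat → SW at lon -36.9167°, lat 37.4292°.
Cell spans 0.00833333° lon × 0.00416667° lat. Centre is SW corner plus half of each.
latitude 37.43125° N, longitude 36.91250° W.

37.43125° N, 36.91250° W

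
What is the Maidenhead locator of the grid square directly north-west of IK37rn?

Longitude subsquare r = 17; −1 → 16 = q.
Latitude subsquare n = 13; +1 → 14 = o.

IK37qo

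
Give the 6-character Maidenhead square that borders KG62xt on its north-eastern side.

KG72au

Longitude subsquare x = 23; +1 → 24, wraps to 0 = a, carry into square.
Longitude square 6; +1 → 7.
Latitude subsquare t = 19; +1 → 20 = u.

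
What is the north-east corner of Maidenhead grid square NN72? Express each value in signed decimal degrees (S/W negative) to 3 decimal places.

Field N=13, N=13: +13·20° lon, +13·10° lat → SW at lon 80°, lat 40°.
Square 7, 2: +7·2° lon, +2·1° lat → SW at lon 94°, lat 42°.
Cell spans 2° lon × 1° lat. NE corner is SW corner plus one full cell.
latitude 43.000, longitude 96.000.

43.000, 96.000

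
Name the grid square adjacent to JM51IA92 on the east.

JM51ja02

Longitude extended square 9; +1 → 10, wraps to 0, carry into subsquare.
Longitude subsquare i = 8; +1 → 9 = j.
The latitude characters are unchanged.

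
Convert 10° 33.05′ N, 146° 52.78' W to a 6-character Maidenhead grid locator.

Offset from 180°W / 90°S: lon 33.1203°, lat 100.5508°.
Field: 33.1203/20 → 1 → B, 100.5508/10 → 10 → K; chars BK.
Square: 13.1203/2 → 6, 0.5508/1 → 0; chars 60.
Subsquare: 1.1203/0.0833333 → 13 → n, 0.5508/0.0416667 → 13 → n; chars nn.

BK60nn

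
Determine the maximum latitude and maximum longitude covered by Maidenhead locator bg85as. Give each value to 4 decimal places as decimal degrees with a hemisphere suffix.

Field B=1, G=6: +1·20° lon, +6·10° lat → SW at lon -160°, lat -30°.
Square 8, 5: +8·2° lon, +5·1° lat → SW at lon -144°, lat -25°.
Subsquare a=0, s=18: +0·0.0833333° lon, +18·0.0416667° lat → SW at lon -144°, lat -24.25°.
Cell spans 0.0833333° lon × 0.0416667° lat. NE corner is SW corner plus one full cell.
latitude 24.2083° S, longitude 143.9167° W.

24.2083° S, 143.9167° W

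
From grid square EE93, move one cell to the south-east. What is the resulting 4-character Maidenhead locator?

Longitude square 9; +1 → 10, wraps to 0, carry into field.
Longitude field E = 4; +1 → 5 = F.
Latitude square 3; −1 → 2.

FE02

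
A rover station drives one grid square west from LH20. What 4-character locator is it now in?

Longitude square 2; −1 → 1.
The latitude characters are unchanged.

LH10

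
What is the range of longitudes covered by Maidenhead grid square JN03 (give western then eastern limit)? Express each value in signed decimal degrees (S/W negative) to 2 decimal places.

0.00, 2.00

Field J=9, N=13: +9·20° lon, +13·10° lat → SW at lon 0°, lat 40°.
Square 0, 3: +0·2° lon, +3·1° lat → SW at lon 0°, lat 43°.
Cell spans 2° lon × 1° lat.
west 0.00, east 2.00.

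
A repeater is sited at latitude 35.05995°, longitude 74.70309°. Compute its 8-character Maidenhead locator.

MM75ib44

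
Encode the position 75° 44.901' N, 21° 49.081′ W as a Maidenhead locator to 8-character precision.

Shift to the Maidenhead origin (180°W, 90°S): lon 158.18198, lat 165.74835.
Field (20°×10°, letters A–R): lon ⌊158.18198/20⌋ = 7 → H; lat ⌊165.74835/10⌋ = 16 → Q.
Square (2°×1°, digits 0–9): lon ⌊18.18198/2⌋ = 9; lat ⌊5.74835/1⌋ = 5.
Subsquare (5′×2.5′, letters a–x): lon ⌊0.18198/0.0833333⌋ = 2 → c; lat ⌊0.74835/0.0416667⌋ = 17 → r.
Extended square (30″×15″, digits 0–9): lon ⌊0.01532/0.00833333⌋ = 1; lat ⌊0.04002/0.00416667⌋ = 9.

HQ95cr19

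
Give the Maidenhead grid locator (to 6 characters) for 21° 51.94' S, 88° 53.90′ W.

EG58nd

Shift to the Maidenhead origin (180°W, 90°S): lon 91.1017, lat 68.1343.
Field (20°×10°, letters A–R): 91.1017/20 → 4 → E, 68.1343/10 → 6 → G; chars EG.
Square (2°×1°, digits 0–9): 11.1017/2 → 5, 8.1343/1 → 8; chars 58.
Subsquare (5′×2.5′, letters a–x): 1.1017/0.0833333 → 13 → n, 0.1343/0.0416667 → 3 → d; chars nd.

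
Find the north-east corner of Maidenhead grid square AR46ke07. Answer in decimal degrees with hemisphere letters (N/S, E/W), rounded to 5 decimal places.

86.20000° N, 171.15833° W

Field A=0, R=17: +0·20° lon, +17·10° lat → SW at lon -180°, lat 80°.
Square 4, 6: +4·2° lon, +6·1° lat → SW at lon -172°, lat 86°.
Subsquare k=10, e=4: +10·0.0833333° lon, +4·0.0416667° lat → SW at lon -171.167°, lat 86.1667°.
Extended square 0, 7: +0·0.00833333° lon, +7·0.00416667° lat → SW at lon -171.167°, lat 86.1958°.
Cell spans 0.00833333° lon × 0.00416667° lat. NE corner is SW corner plus one full cell.
latitude 86.20000° N, longitude 171.15833° W.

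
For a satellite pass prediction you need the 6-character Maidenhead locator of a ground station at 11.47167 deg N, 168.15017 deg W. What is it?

AK51wl

Shift to the Maidenhead origin (180°W, 90°S): lon 11.8498, lat 101.4717.
Field: lon ⌊11.8498/20⌋ = 0 → A; lat ⌊101.4717/10⌋ = 10 → K.
Square: lon ⌊11.8498/2⌋ = 5; lat ⌊1.4717/1⌋ = 1.
Subsquare: lon ⌊1.8498/0.0833333⌋ = 22 → w; lat ⌊0.4717/0.0416667⌋ = 11 → l.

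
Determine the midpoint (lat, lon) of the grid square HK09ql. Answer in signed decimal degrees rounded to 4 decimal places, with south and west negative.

Field H=7, K=10: +7·20° lon, +10·10° lat → SW at lon -40°, lat 10°.
Square 0, 9: +0·2° lon, +9·1° lat → SW at lon -40°, lat 19°.
Subsquare q=16, l=11: +16·0.0833333° lon, +11·0.0416667° lat → SW at lon -38.6667°, lat 19.4583°.
Cell spans 0.0833333° lon × 0.0416667° lat. Centre is SW corner plus half of each.
latitude 19.4792, longitude -38.6250.

19.4792, -38.6250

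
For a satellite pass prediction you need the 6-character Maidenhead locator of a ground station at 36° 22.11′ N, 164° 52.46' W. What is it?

AM76ni

Add 180° to longitude and 90° to latitude: 15.1257, 126.3685.
Field: 15.1257/20 → 0 → A, 126.3685/10 → 12 → M; chars AM.
Square: 15.1257/2 → 7, 6.3685/1 → 6; chars 76.
Subsquare: 1.1257/0.0833333 → 13 → n, 0.3685/0.0416667 → 8 → i; chars ni.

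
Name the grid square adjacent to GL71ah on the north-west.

GL61xi

Longitude subsquare a = 0; −1 → -1, wraps to 23 = x, carry into square.
Longitude square 7; −1 → 6.
Latitude subsquare h = 7; +1 → 8 = i.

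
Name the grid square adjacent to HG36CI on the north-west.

Longitude subsquare c = 2; −1 → 1 = b.
Latitude subsquare i = 8; +1 → 9 = j.

HG36bj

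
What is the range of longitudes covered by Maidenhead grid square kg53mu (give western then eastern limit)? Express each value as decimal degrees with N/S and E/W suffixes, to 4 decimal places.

31.0000° E, 31.0833° E

Field K=10, G=6: +10·20° lon, +6·10° lat → SW at lon 20°, lat -30°.
Square 5, 3: +5·2° lon, +3·1° lat → SW at lon 30°, lat -27°.
Subsquare m=12, u=20: +12·0.0833333° lon, +20·0.0416667° lat → SW at lon 31°, lat -26.1667°.
Cell spans 0.0833333° lon × 0.0416667° lat.
west 31.0000° E, east 31.0833° E.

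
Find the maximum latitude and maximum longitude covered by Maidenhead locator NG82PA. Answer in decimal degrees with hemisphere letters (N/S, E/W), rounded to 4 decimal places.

Field N=13, G=6: +13·20° lon, +6·10° lat → SW at lon 80°, lat -30°.
Square 8, 2: +8·2° lon, +2·1° lat → SW at lon 96°, lat -28°.
Subsquare p=15, a=0: +15·0.0833333° lon, +0·0.0416667° lat → SW at lon 97.25°, lat -28°.
Cell spans 0.0833333° lon × 0.0416667° lat. NE corner is SW corner plus one full cell.
latitude 27.9583° S, longitude 97.3333° E.

27.9583° S, 97.3333° E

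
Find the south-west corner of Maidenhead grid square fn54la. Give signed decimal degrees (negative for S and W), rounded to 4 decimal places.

44.0000, -69.0833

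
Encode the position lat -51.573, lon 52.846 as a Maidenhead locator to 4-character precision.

LD68

Add 180° to longitude and 90° to latitude: 232.85, 38.43.
Field: 232.85/20 → 11 → L, 38.43/10 → 3 → D; chars LD.
Square: 12.85/2 → 6, 8.43/1 → 8; chars 68.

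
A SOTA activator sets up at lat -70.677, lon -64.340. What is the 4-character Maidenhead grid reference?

Offset from 180°W / 90°S: lon 115.66°, lat 19.32°.
Field: lon ⌊115.66/20⌋ = 5 → F; lat ⌊19.32/10⌋ = 1 → B.
Square: lon ⌊15.66/2⌋ = 7; lat ⌊9.32/1⌋ = 9.

FB79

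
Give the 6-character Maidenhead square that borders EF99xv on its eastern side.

FF09av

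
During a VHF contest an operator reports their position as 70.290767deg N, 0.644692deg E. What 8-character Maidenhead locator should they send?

JQ00hg79

Shift to the Maidenhead origin (180°W, 90°S): lon 180.64469, lat 160.29077.
Field: 180.64469/20 → 9 → J, 160.29077/10 → 16 → Q; chars JQ.
Square: 0.64469/2 → 0, 0.29077/1 → 0; chars 00.
Subsquare: 0.64469/0.0833333 → 7 → h, 0.29077/0.0416667 → 6 → g; chars hg.
Extended square: 0.06136/0.00833333 → 7, 0.04077/0.00416667 → 9; chars 79.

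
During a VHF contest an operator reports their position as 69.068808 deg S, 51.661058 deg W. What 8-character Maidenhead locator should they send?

GC40ew03

Offset from 180°W / 90°S: lon 128.33894°, lat 20.93119°.
Field (20°×10°, letters A–R): lon ⌊128.33894/20⌋ = 6 → G; lat ⌊20.93119/10⌋ = 2 → C.
Square (2°×1°, digits 0–9): lon ⌊8.33894/2⌋ = 4; lat ⌊0.93119/1⌋ = 0.
Subsquare (5′×2.5′, letters a–x): lon ⌊0.33894/0.0833333⌋ = 4 → e; lat ⌊0.93119/0.0416667⌋ = 22 → w.
Extended square (30″×15″, digits 0–9): lon ⌊0.00561/0.00833333⌋ = 0; lat ⌊0.01453/0.00416667⌋ = 3.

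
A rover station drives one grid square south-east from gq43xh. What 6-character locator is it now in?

GQ53ag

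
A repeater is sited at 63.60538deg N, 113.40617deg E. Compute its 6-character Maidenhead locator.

OP63qo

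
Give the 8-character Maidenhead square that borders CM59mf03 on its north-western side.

CM59lf94

Longitude extended square 0; −1 → -1, wraps to 9, carry into subsquare.
Longitude subsquare m = 12; −1 → 11 = l.
Latitude extended square 3; +1 → 4.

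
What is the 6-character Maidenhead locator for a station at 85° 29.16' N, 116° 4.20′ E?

OR85al

Shift to the Maidenhead origin (180°W, 90°S): lon 296.0700, lat 175.4860.
Field: 296.0700/20 → 14 → O, 175.4860/10 → 17 → R; chars OR.
Square: 16.0700/2 → 8, 5.4860/1 → 5; chars 85.
Subsquare: 0.0700/0.0833333 → 0 → a, 0.4860/0.0416667 → 11 → l; chars al.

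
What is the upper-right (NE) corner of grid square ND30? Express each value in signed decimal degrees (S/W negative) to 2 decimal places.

Field N=13, D=3: +13·20° lon, +3·10° lat → SW at lon 80°, lat -60°.
Square 3, 0: +3·2° lon, +0·1° lat → SW at lon 86°, lat -60°.
Cell spans 2° lon × 1° lat. NE corner is SW corner plus one full cell.
latitude -59.00, longitude 88.00.

-59.00, 88.00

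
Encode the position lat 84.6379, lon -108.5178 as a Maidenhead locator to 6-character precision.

DR54rp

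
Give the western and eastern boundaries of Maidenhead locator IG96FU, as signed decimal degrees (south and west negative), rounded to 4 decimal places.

-1.5833, -1.5000

Field I=8, G=6: +8·20° lon, +6·10° lat → SW at lon -20°, lat -30°.
Square 9, 6: +9·2° lon, +6·1° lat → SW at lon -2°, lat -24°.
Subsquare f=5, u=20: +5·0.0833333° lon, +20·0.0416667° lat → SW at lon -1.58333°, lat -23.1667°.
Cell spans 0.0833333° lon × 0.0416667° lat.
west -1.5833, east -1.5000.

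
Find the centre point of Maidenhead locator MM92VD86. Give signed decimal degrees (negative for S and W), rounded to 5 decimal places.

32.15208, 79.82083

Field M=12, M=12: +12·20° lon, +12·10° lat → SW at lon 60°, lat 30°.
Square 9, 2: +9·2° lon, +2·1° lat → SW at lon 78°, lat 32°.
Subsquare v=21, d=3: +21·0.0833333° lon, +3·0.0416667° lat → SW at lon 79.75°, lat 32.125°.
Extended square 8, 6: +8·0.00833333° lon, +6·0.00416667° lat → SW at lon 79.8167°, lat 32.15°.
Cell spans 0.00833333° lon × 0.00416667° lat. Centre is SW corner plus half of each.
latitude 32.15208, longitude 79.82083.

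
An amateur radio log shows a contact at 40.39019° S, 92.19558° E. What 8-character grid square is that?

NE69co36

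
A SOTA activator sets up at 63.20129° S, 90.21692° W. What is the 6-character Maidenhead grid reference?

Add 180° to longitude and 90° to latitude: 89.7831, 26.7987.
Field (20°×10°, letters A–R): lon ⌊89.7831/20⌋ = 4 → E; lat ⌊26.7987/10⌋ = 2 → C.
Square (2°×1°, digits 0–9): lon ⌊9.7831/2⌋ = 4; lat ⌊6.7987/1⌋ = 6.
Subsquare (5′×2.5′, letters a–x): lon ⌊1.7831/0.0833333⌋ = 21 → v; lat ⌊0.7987/0.0416667⌋ = 19 → t.

EC46vt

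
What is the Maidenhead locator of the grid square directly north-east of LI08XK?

LI18al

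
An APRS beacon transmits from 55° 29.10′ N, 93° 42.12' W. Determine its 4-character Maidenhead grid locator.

EO35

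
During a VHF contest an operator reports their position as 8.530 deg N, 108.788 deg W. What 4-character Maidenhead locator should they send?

DJ58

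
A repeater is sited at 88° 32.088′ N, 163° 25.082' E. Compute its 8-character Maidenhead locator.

Offset from 180°W / 90°S: lon 343.41803°, lat 178.53480°.
Field: 343.41803/20 → 17 → R, 178.53480/10 → 17 → R; chars RR.
Square: 3.41803/2 → 1, 8.53480/1 → 8; chars 18.
Subsquare: 1.41803/0.0833333 → 17 → r, 0.53480/0.0416667 → 12 → m; chars rm.
Extended square: 0.00137/0.00833333 → 0, 0.03480/0.00416667 → 8; chars 08.

RR18rm08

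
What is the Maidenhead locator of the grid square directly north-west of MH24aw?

MH14xx

Longitude subsquare a = 0; −1 → -1, wraps to 23 = x, carry into square.
Longitude square 2; −1 → 1.
Latitude subsquare w = 22; +1 → 23 = x.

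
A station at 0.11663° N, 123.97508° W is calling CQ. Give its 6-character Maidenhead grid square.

Shift to the Maidenhead origin (180°W, 90°S): lon 56.0249, lat 90.1166.
Field: lon ⌊56.0249/20⌋ = 2 → C; lat ⌊90.1166/10⌋ = 9 → J.
Square: lon ⌊16.0249/2⌋ = 8; lat ⌊0.1166/1⌋ = 0.
Subsquare: lon ⌊0.0249/0.0833333⌋ = 0 → a; lat ⌊0.1166/0.0416667⌋ = 2 → c.

CJ80ac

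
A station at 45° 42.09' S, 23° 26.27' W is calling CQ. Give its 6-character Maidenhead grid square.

HE84gh

Offset from 180°W / 90°S: lon 156.5622°, lat 44.2985°.
Field (20°×10°, letters A–R): 156.5622/20 → 7 → H, 44.2985/10 → 4 → E; chars HE.
Square (2°×1°, digits 0–9): 16.5622/2 → 8, 4.2985/1 → 4; chars 84.
Subsquare (5′×2.5′, letters a–x): 0.5622/0.0833333 → 6 → g, 0.2985/0.0416667 → 7 → h; chars gh.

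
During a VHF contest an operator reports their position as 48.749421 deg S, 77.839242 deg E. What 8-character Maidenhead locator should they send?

ME81wg00

Shift to the Maidenhead origin (180°W, 90°S): lon 257.83924, lat 41.25058.
Field: 257.83924/20 → 12 → M, 41.25058/10 → 4 → E; chars ME.
Square: 17.83924/2 → 8, 1.25058/1 → 1; chars 81.
Subsquare: 1.83924/0.0833333 → 22 → w, 0.25058/0.0416667 → 6 → g; chars wg.
Extended square: 0.00591/0.00833333 → 0, 0.00058/0.00416667 → 0; chars 00.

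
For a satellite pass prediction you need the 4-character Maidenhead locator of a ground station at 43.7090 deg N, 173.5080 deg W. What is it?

AN33

Shift to the Maidenhead origin (180°W, 90°S): lon 6.49, lat 133.71.
Field: 6.49/20 → 0 → A, 133.71/10 → 13 → N; chars AN.
Square: 6.49/2 → 3, 3.71/1 → 3; chars 33.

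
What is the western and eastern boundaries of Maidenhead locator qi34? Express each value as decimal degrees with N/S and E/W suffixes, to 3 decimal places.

Field Q=16, I=8: +16·20° lon, +8·10° lat → SW at lon 140°, lat -10°.
Square 3, 4: +3·2° lon, +4·1° lat → SW at lon 146°, lat -6°.
Cell spans 2° lon × 1° lat.
west 146.000° E, east 148.000° E.

146.000° E, 148.000° E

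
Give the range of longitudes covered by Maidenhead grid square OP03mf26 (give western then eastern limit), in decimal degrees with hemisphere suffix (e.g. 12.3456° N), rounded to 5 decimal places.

Field O=14, P=15: +14·20° lon, +15·10° lat → SW at lon 100°, lat 60°.
Square 0, 3: +0·2° lon, +3·1° lat → SW at lon 100°, lat 63°.
Subsquare m=12, f=5: +12·0.0833333° lon, +5·0.0416667° lat → SW at lon 101°, lat 63.2083°.
Extended square 2, 6: +2·0.00833333° lon, +6·0.00416667° lat → SW at lon 101.017°, lat 63.2333°.
Cell spans 0.00833333° lon × 0.00416667° lat.
west 101.01667° E, east 101.02500° E.

101.01667° E, 101.02500° E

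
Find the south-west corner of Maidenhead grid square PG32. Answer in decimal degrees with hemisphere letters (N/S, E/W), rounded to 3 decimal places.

28.000° S, 126.000° E

Field P=15, G=6: +15·20° lon, +6·10° lat → SW at lon 120°, lat -30°.
Square 3, 2: +3·2° lon, +2·1° lat → SW at lon 126°, lat -28°.
latitude 28.000° S, longitude 126.000° E.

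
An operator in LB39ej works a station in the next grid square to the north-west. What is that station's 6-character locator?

LB39dk

Longitude subsquare e = 4; −1 → 3 = d.
Latitude subsquare j = 9; +1 → 10 = k.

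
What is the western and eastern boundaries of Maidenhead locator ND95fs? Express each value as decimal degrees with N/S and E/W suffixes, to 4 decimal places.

98.4167° E, 98.5000° E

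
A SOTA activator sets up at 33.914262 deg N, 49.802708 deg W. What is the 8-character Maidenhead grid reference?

GM53cv39

Add 180° to longitude and 90° to latitude: 130.19729, 123.91426.
Field (20°×10°, letters A–R): lon ⌊130.19729/20⌋ = 6 → G; lat ⌊123.91426/10⌋ = 12 → M.
Square (2°×1°, digits 0–9): lon ⌊10.19729/2⌋ = 5; lat ⌊3.91426/1⌋ = 3.
Subsquare (5′×2.5′, letters a–x): lon ⌊0.19729/0.0833333⌋ = 2 → c; lat ⌊0.91426/0.0416667⌋ = 21 → v.
Extended square (30″×15″, digits 0–9): lon ⌊0.03063/0.00833333⌋ = 3; lat ⌊0.03926/0.00416667⌋ = 9.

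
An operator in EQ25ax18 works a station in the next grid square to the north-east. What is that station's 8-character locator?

Longitude extended square 1; +1 → 2.
Latitude extended square 8; +1 → 9.

EQ25ax29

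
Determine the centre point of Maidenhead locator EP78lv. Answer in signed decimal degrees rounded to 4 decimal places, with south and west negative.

68.8958, -85.0417

Field E=4, P=15: +4·20° lon, +15·10° lat → SW at lon -100°, lat 60°.
Square 7, 8: +7·2° lon, +8·1° lat → SW at lon -86°, lat 68°.
Subsquare l=11, v=21: +11·0.0833333° lon, +21·0.0416667° lat → SW at lon -85.0833°, lat 68.875°.
Cell spans 0.0833333° lon × 0.0416667° lat. Centre is SW corner plus half of each.
latitude 68.8958, longitude -85.0417.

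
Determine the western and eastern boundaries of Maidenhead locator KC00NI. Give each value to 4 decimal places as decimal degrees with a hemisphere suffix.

21.0833° E, 21.1667° E

Field K=10, C=2: +10·20° lon, +2·10° lat → SW at lon 20°, lat -70°.
Square 0, 0: +0·2° lon, +0·1° lat → SW at lon 20°, lat -70°.
Subsquare n=13, i=8: +13·0.0833333° lon, +8·0.0416667° lat → SW at lon 21.0833°, lat -69.6667°.
Cell spans 0.0833333° lon × 0.0416667° lat.
west 21.0833° E, east 21.1667° E.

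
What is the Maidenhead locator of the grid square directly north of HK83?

Latitude square 3; +1 → 4.
The longitude characters are unchanged.

HK84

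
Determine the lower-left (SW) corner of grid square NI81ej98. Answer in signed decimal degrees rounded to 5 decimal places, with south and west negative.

-8.59167, 96.40833

Field N=13, I=8: +13·20° lon, +8·10° lat → SW at lon 80°, lat -10°.
Square 8, 1: +8·2° lon, +1·1° lat → SW at lon 96°, lat -9°.
Subsquare e=4, j=9: +4·0.0833333° lon, +9·0.0416667° lat → SW at lon 96.3333°, lat -8.625°.
Extended square 9, 8: +9·0.00833333° lon, +8·0.00416667° lat → SW at lon 96.4083°, lat -8.59167°.
latitude -8.59167, longitude 96.40833.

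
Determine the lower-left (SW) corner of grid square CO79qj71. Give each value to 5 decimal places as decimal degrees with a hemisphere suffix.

Field C=2, O=14: +2·20° lon, +14·10° lat → SW at lon -140°, lat 50°.
Square 7, 9: +7·2° lon, +9·1° lat → SW at lon -126°, lat 59°.
Subsquare q=16, j=9: +16·0.0833333° lon, +9·0.0416667° lat → SW at lon -124.667°, lat 59.375°.
Extended square 7, 1: +7·0.00833333° lon, +1·0.00416667° lat → SW at lon -124.608°, lat 59.3792°.
latitude 59.37917° N, longitude 124.60833° W.

59.37917° N, 124.60833° W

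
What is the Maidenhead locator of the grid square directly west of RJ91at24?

Longitude extended square 2; −1 → 1.
The latitude characters are unchanged.

RJ91at14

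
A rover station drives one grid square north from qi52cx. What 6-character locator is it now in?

Latitude subsquare x = 23; +1 → 24, wraps to 0 = a, carry into square.
Latitude square 2; +1 → 3.
The longitude characters are unchanged.

QI53ca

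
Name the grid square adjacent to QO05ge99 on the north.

QO05gf90

Latitude extended square 9; +1 → 10, wraps to 0, carry into subsquare.
Latitude subsquare e = 4; +1 → 5 = f.
The longitude characters are unchanged.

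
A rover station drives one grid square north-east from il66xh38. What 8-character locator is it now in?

IL66xh49

Longitude extended square 3; +1 → 4.
Latitude extended square 8; +1 → 9.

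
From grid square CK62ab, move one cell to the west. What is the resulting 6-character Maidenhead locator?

CK52xb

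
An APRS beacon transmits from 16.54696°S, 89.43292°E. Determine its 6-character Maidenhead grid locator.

Add 180° to longitude and 90° to latitude: 269.4329, 73.4530.
Field (20°×10°, letters A–R): lon ⌊269.4329/20⌋ = 13 → N; lat ⌊73.4530/10⌋ = 7 → H.
Square (2°×1°, digits 0–9): lon ⌊9.4329/2⌋ = 4; lat ⌊3.4530/1⌋ = 3.
Subsquare (5′×2.5′, letters a–x): lon ⌊1.4329/0.0833333⌋ = 17 → r; lat ⌊0.4530/0.0416667⌋ = 10 → k.

NH43rk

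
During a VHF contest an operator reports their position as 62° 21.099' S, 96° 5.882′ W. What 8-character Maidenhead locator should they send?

Offset from 180°W / 90°S: lon 83.90197°, lat 27.64835°.
Field: lon ⌊83.90197/20⌋ = 4 → E; lat ⌊27.64835/10⌋ = 2 → C.
Square: lon ⌊3.90197/2⌋ = 1; lat ⌊7.64835/1⌋ = 7.
Subsquare: lon ⌊1.90197/0.0833333⌋ = 22 → w; lat ⌊0.64835/0.0416667⌋ = 15 → p.
Extended square: lon ⌊0.06863/0.00833333⌋ = 8; lat ⌊0.02335/0.00416667⌋ = 5.

EC17wp85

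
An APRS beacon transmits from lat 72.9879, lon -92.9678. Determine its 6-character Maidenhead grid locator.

EQ32mx

Offset from 180°W / 90°S: lon 87.0322°, lat 162.9879°.
Field (20°×10°, letters A–R): 87.0322/20 → 4 → E, 162.9879/10 → 16 → Q; chars EQ.
Square (2°×1°, digits 0–9): 7.0322/2 → 3, 2.9879/1 → 2; chars 32.
Subsquare (5′×2.5′, letters a–x): 1.0322/0.0833333 → 12 → m, 0.9879/0.0416667 → 23 → x; chars mx.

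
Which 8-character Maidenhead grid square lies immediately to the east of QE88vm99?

QE88wm09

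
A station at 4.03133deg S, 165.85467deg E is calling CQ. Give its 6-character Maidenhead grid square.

Offset from 180°W / 90°S: lon 345.8547°, lat 85.9687°.
Field: lon ⌊345.8547/20⌋ = 17 → R; lat ⌊85.9687/10⌋ = 8 → I.
Square: lon ⌊5.8547/2⌋ = 2; lat ⌊5.9687/1⌋ = 5.
Subsquare: lon ⌊1.8547/0.0833333⌋ = 22 → w; lat ⌊0.9687/0.0416667⌋ = 23 → x.

RI25wx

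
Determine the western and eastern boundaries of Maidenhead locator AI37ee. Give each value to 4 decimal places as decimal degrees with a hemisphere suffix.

173.6667° W, 173.5833° W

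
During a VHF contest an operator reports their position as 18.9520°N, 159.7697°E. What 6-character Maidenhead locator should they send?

Add 180° to longitude and 90° to latitude: 339.7697, 108.9520.
Field: lon ⌊339.7697/20⌋ = 16 → Q; lat ⌊108.9520/10⌋ = 10 → K.
Square: lon ⌊19.7697/2⌋ = 9; lat ⌊8.9520/1⌋ = 8.
Subsquare: lon ⌊1.7697/0.0833333⌋ = 21 → v; lat ⌊0.9520/0.0416667⌋ = 22 → w.

QK98vw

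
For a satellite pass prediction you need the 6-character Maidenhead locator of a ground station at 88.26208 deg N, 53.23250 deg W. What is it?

GR38jg

Shift to the Maidenhead origin (180°W, 90°S): lon 126.7675, lat 178.2621.
Field (20°×10°, letters A–R): 126.7675/20 → 6 → G, 178.2621/10 → 17 → R; chars GR.
Square (2°×1°, digits 0–9): 6.7675/2 → 3, 8.2621/1 → 8; chars 38.
Subsquare (5′×2.5′, letters a–x): 0.7675/0.0833333 → 9 → j, 0.2621/0.0416667 → 6 → g; chars jg.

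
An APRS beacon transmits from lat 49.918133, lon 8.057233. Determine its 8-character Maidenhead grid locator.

JN49aw60

Offset from 180°W / 90°S: lon 188.05723°, lat 139.91813°.
Field (20°×10°, letters A–R): 188.05723/20 → 9 → J, 139.91813/10 → 13 → N; chars JN.
Square (2°×1°, digits 0–9): 8.05723/2 → 4, 9.91813/1 → 9; chars 49.
Subsquare (5′×2.5′, letters a–x): 0.05723/0.0833333 → 0 → a, 0.91813/0.0416667 → 22 → w; chars aw.
Extended square (30″×15″, digits 0–9): 0.05723/0.00833333 → 6, 0.00147/0.00416667 → 0; chars 60.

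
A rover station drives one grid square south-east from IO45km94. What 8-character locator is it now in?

IO45lm03

Longitude extended square 9; +1 → 10, wraps to 0, carry into subsquare.
Longitude subsquare k = 10; +1 → 11 = l.
Latitude extended square 4; −1 → 3.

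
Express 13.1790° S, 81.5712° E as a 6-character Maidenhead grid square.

NH06st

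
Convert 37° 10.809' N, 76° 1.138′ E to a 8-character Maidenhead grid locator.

Add 180° to longitude and 90° to latitude: 256.01897, 127.18015.
Field: 256.01897/20 → 12 → M, 127.18015/10 → 12 → M; chars MM.
Square: 16.01897/2 → 8, 7.18015/1 → 7; chars 87.
Subsquare: 0.01897/0.0833333 → 0 → a, 0.18015/0.0416667 → 4 → e; chars ae.
Extended square: 0.01897/0.00833333 → 2, 0.01348/0.00416667 → 3; chars 23.

MM87ae23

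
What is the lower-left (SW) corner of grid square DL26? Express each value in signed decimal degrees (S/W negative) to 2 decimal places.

26.00, -116.00

Field D=3, L=11: +3·20° lon, +11·10° lat → SW at lon -120°, lat 20°.
Square 2, 6: +2·2° lon, +6·1° lat → SW at lon -116°, lat 26°.
latitude 26.00, longitude -116.00.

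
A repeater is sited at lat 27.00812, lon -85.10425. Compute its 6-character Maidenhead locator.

EL77ka

Offset from 180°W / 90°S: lon 94.8958°, lat 117.0081°.
Field (20°×10°, letters A–R): lon ⌊94.8958/20⌋ = 4 → E; lat ⌊117.0081/10⌋ = 11 → L.
Square (2°×1°, digits 0–9): lon ⌊14.8958/2⌋ = 7; lat ⌊7.0081/1⌋ = 7.
Subsquare (5′×2.5′, letters a–x): lon ⌊0.8958/0.0833333⌋ = 10 → k; lat ⌊0.0081/0.0416667⌋ = 0 → a.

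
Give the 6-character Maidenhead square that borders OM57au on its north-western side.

Longitude subsquare a = 0; −1 → -1, wraps to 23 = x, carry into square.
Longitude square 5; −1 → 4.
Latitude subsquare u = 20; +1 → 21 = v.

OM47xv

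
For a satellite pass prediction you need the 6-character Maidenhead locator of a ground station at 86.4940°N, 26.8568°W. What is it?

Offset from 180°W / 90°S: lon 153.1432°, lat 176.4940°.
Field (20°×10°, letters A–R): lon ⌊153.1432/20⌋ = 7 → H; lat ⌊176.4940/10⌋ = 17 → R.
Square (2°×1°, digits 0–9): lon ⌊13.1432/2⌋ = 6; lat ⌊6.4940/1⌋ = 6.
Subsquare (5′×2.5′, letters a–x): lon ⌊1.1432/0.0833333⌋ = 13 → n; lat ⌊0.4940/0.0416667⌋ = 11 → l.

HR66nl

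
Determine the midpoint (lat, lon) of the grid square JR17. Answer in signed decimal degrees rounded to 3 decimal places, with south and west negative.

87.500, 3.000

Field J=9, R=17: +9·20° lon, +17·10° lat → SW at lon 0°, lat 80°.
Square 1, 7: +1·2° lon, +7·1° lat → SW at lon 2°, lat 87°.
Cell spans 2° lon × 1° lat. Centre is SW corner plus half of each.
latitude 87.500, longitude 3.000.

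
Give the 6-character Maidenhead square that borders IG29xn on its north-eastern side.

IG39ao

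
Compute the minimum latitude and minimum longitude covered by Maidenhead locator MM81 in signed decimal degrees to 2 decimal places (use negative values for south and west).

Field M=12, M=12: +12·20° lon, +12·10° lat → SW at lon 60°, lat 30°.
Square 8, 1: +8·2° lon, +1·1° lat → SW at lon 76°, lat 31°.
latitude 31.00, longitude 76.00.

31.00, 76.00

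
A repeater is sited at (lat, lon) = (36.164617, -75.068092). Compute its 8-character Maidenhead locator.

FM26ld19

Add 180° to longitude and 90° to latitude: 104.93191, 126.16462.
Field: 104.93191/20 → 5 → F, 126.16462/10 → 12 → M; chars FM.
Square: 4.93191/2 → 2, 6.16462/1 → 6; chars 26.
Subsquare: 0.93191/0.0833333 → 11 → l, 0.16462/0.0416667 → 3 → d; chars ld.
Extended square: 0.01524/0.00833333 → 1, 0.03962/0.00416667 → 9; chars 19.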